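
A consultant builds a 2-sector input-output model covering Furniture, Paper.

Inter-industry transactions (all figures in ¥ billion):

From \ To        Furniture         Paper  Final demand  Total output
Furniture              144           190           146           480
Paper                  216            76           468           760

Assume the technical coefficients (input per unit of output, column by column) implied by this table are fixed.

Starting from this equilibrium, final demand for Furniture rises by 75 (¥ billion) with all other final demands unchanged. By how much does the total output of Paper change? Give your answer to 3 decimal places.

Δx_2 = 65.217

Technical coefficients a_ij = z_ij / X_j:
  a_11 = 144/480 = 0.30, a_21 = 216/480 = 0.45
  a_12 = 190/760 = 0.25, a_22 = 76/760 = 0.10
I − A =
  [   0.70    -0.25]
  [  -0.45     0.90]
det(I−A) = (0.70)(0.90) − (-0.25)(-0.45) = 0.5175
adj(I−A) = [[0.90, 0.25], [0.45, 0.70]]
(I − A)⁻¹ = adj(I−A) / det(I−A) ≈
  [   1.7391     0.4831]
  [   0.8696     1.3527]
Δx = (I − A)⁻¹ Δd with Δd having +75 in the Furniture component and 0 elsewhere.
So Δx_2 = L_21 · (+75), where L_21 = adj(I−A)_21 / det(I−A) = 0.45 / 0.5175.
Δx_2 = 0.45 × (+75) / 0.5175 = 33.75 / 0.5175 ≈ 65.217.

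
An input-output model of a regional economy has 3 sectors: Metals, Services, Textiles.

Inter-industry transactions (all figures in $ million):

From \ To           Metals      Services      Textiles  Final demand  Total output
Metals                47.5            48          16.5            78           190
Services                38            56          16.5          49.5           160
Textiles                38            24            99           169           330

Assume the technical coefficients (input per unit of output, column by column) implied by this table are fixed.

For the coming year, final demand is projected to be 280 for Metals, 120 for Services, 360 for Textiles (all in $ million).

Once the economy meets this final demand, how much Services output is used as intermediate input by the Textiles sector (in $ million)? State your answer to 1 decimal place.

Technical coefficients a_ij = z_ij / X_j:
  a_MM = 47.5/190 = 0.25, a_SM = 38/190 = 0.20, a_TM = 38/190 = 0.20
  a_MS = 48/160 = 0.30, a_SS = 56/160 = 0.35, a_TS = 24/160 = 0.15
  a_MT = 16.5/330 = 0.05, a_ST = 16.5/330 = 0.05, a_TT = 99/330 = 0.30
I − A =
  [   0.75    -0.30    -0.05]
  [  -0.20     0.65    -0.05]
  [  -0.20    -0.15     0.70]
Cofactors of I−A, C_ij = (−1)^(i+j)·(minor ij) (rows/columns in the sector order above):
  C_11 = (0.65)(0.70) − (-0.05)(-0.15) = 0.4475
  C_12 = −[(-0.20)(0.70) − (-0.05)(-0.20)] = 0.1500
  C_13 = (-0.20)(-0.15) − (0.65)(-0.20) = 0.1600
  C_21 = −[(-0.30)(0.70) − (-0.05)(-0.15)] = 0.2175
  C_22 = (0.75)(0.70) − (-0.05)(-0.20) = 0.5150
  C_23 = −[(0.75)(-0.15) − (-0.30)(-0.20)] = 0.1725
  C_31 = (-0.30)(-0.05) − (-0.05)(0.65) = 0.0475
  C_32 = −[(0.75)(-0.05) − (-0.05)(-0.20)] = 0.0475
  C_33 = (0.75)(0.65) − (-0.30)(-0.20) = 0.4275
det(I−A) = Σ_j (I−A)_1j·C_1j = (0.75)(0.4475) + (-0.30)(0.1500) + (-0.05)(0.1600) = 0.282625
adj(I−A) = Cᵀ =
  [ 0.4475   0.2175   0.0475]
  [ 0.1500   0.5150   0.0475]
  [ 0.1600   0.1725   0.4275]
(I − A)⁻¹ = adj(I−A) / det(I−A) ≈
  [   1.5834     0.7696     0.1681]
  [   0.5307     1.8222     0.1681]
  [   0.5661     0.6103     1.5126]
First solve x = (I − A)⁻¹ d = adj(I−A)·d / det(I−A); in particular x_T = (0.1600·280 + 0.1725·120 + 0.4275·360) / 0.282625 = 219.40 / 0.282625 ≈ 776.294.
Intermediate flow from S to T: z_ST = a_ST · x_T = 0.05 × 219.40 / 0.282625 = 10.97 / 0.282625 ≈ 38.8.

z_ST = 38.8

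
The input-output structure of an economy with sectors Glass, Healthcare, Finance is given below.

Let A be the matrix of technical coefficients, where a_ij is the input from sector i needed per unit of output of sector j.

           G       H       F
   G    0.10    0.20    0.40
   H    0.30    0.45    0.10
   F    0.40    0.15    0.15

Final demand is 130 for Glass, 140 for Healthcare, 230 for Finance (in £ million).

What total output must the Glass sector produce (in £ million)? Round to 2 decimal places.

x_G = 603.61

I − A =
  [   0.90    -0.20    -0.40]
  [  -0.30     0.55    -0.10]
  [  -0.40    -0.15     0.85]
Cofactors of I−A, C_ij = (−1)^(i+j)·(minor ij) (rows/columns in the sector order above):
  C_11 = (0.55)(0.85) − (-0.10)(-0.15) = 0.4525
  C_12 = −[(-0.30)(0.85) − (-0.10)(-0.40)] = 0.2950
  C_13 = (-0.30)(-0.15) − (0.55)(-0.40) = 0.2650
  C_21 = −[(-0.20)(0.85) − (-0.40)(-0.15)] = 0.2300
  C_22 = (0.90)(0.85) − (-0.40)(-0.40) = 0.6050
  C_23 = −[(0.90)(-0.15) − (-0.20)(-0.40)] = 0.2150
  C_31 = (-0.20)(-0.10) − (-0.40)(0.55) = 0.2400
  C_32 = −[(0.90)(-0.10) − (-0.40)(-0.30)] = 0.2100
  C_33 = (0.90)(0.55) − (-0.20)(-0.30) = 0.4350
det(I−A) = Σ_j (I−A)_1j·C_1j = (0.90)(0.4525) + (-0.20)(0.2950) + (-0.40)(0.2650) = 0.24225
adj(I−A) = Cᵀ =
  [ 0.4525   0.2300   0.2400]
  [ 0.2950   0.6050   0.2100]
  [ 0.2650   0.2150   0.4350]
(I − A)⁻¹ = adj(I−A) / det(I−A) ≈
  [   1.8679     0.9494     0.9907]
  [   1.2178     2.4974     0.8669]
  [   1.0939     0.8875     1.7957]
x = (I − A)⁻¹ d = adj(I−A)·d / det(I−A), with det(I−A) = 0.24225:
  x_G = (0.4525·130 + 0.2300·140 + 0.2400·230) / 0.24225 = 146.225 / 0.24225 ≈ 603.61
  x_H = (0.2950·130 + 0.6050·140 + 0.2100·230) / 0.24225 = 171.35 / 0.24225 ≈ 707.33
  x_F = (0.2650·130 + 0.2150·140 + 0.4350·230) / 0.24225 = 164.60 / 0.24225 ≈ 679.46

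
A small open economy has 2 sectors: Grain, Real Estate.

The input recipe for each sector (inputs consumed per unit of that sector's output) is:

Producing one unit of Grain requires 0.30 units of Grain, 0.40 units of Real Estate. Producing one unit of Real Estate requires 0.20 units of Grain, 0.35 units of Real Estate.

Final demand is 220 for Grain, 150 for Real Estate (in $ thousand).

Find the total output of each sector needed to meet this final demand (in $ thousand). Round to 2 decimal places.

I − A =
  [   0.70    -0.20]
  [  -0.40     0.65]
det(I−A) = (0.70)(0.65) − (-0.20)(-0.40) = 0.3750
adj(I−A) = [[0.65, 0.20], [0.40, 0.70]]
(I − A)⁻¹ = adj(I−A) / det(I−A) ≈
  [   1.7333     0.5333]
  [   1.0667     1.8667]
x = (I − A)⁻¹ d = adj(I−A)·d / det(I−A), with det(I−A) = 0.3750:
  x_G = (0.65·220 + 0.20·150) / 0.3750 = 173.00 / 0.3750 ≈ 461.33
  x_R = (0.40·220 + 0.70·150) / 0.3750 = 193.00 / 0.3750 ≈ 514.67

x_G = 461.33, x_R = 514.67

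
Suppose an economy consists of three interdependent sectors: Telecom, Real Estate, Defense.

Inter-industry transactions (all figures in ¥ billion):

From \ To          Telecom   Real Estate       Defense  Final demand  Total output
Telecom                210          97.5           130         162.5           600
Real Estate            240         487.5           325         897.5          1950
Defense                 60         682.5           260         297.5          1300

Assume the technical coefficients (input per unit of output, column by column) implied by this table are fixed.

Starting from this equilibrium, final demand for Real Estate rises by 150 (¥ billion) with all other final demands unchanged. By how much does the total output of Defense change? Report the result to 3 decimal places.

Δx_D = 118.471

Technical coefficients a_ij = z_ij / X_j:
  a_TT = 210/600 = 0.35, a_RT = 240/600 = 0.40, a_DT = 60/600 = 0.10
  a_TR = 97.5/1950 = 0.05, a_RR = 487.5/1950 = 0.25, a_DR = 682.5/1950 = 0.35
  a_TD = 130/1300 = 0.10, a_RD = 325/1300 = 0.25, a_DD = 260/1300 = 0.20
I − A =
  [   0.65    -0.05    -0.10]
  [  -0.40     0.75    -0.25]
  [  -0.10    -0.35     0.80]
Cofactors of I−A, C_ij = (−1)^(i+j)·(minor ij) (rows/columns in the sector order above):
  C_11 = (0.75)(0.80) − (-0.25)(-0.35) = 0.5125
  C_12 = −[(-0.40)(0.80) − (-0.25)(-0.10)] = 0.3450
  C_13 = (-0.40)(-0.35) − (0.75)(-0.10) = 0.2150
  C_21 = −[(-0.05)(0.80) − (-0.10)(-0.35)] = 0.0750
  C_22 = (0.65)(0.80) − (-0.10)(-0.10) = 0.5100
  C_23 = −[(0.65)(-0.35) − (-0.05)(-0.10)] = 0.2325
  C_31 = (-0.05)(-0.25) − (-0.10)(0.75) = 0.0875
  C_32 = −[(0.65)(-0.25) − (-0.10)(-0.40)] = 0.2025
  C_33 = (0.65)(0.75) − (-0.05)(-0.40) = 0.4675
det(I−A) = Σ_j (I−A)_1j·C_1j = (0.65)(0.5125) + (-0.05)(0.3450) + (-0.10)(0.2150) = 0.294375
adj(I−A) = Cᵀ =
  [ 0.5125   0.0750   0.0875]
  [ 0.3450   0.5100   0.2025]
  [ 0.2150   0.2325   0.4675]
(I − A)⁻¹ = adj(I−A) / det(I−A) ≈
  [   1.7410     0.2548     0.2972]
  [   1.1720     1.7325     0.6879]
  [   0.7304     0.7898     1.5881]
Δx = (I − A)⁻¹ Δd with Δd having +150 in the Real Estate component and 0 elsewhere.
So Δx_D = L_DR · (+150), where L_DR = adj(I−A)_DR / det(I−A) = 0.2325 / 0.294375.
Δx_D = 0.2325 × (+150) / 0.294375 = 34.875 / 0.294375 ≈ 118.471.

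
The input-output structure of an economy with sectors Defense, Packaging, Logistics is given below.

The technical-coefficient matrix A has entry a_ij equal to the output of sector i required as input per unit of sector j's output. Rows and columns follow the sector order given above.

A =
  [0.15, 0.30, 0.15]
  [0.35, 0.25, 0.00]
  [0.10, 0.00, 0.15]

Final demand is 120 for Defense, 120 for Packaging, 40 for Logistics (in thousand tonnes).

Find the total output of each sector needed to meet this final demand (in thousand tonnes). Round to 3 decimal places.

I − A =
  [   0.85    -0.30    -0.15]
  [  -0.35     0.75     0.00]
  [  -0.10     0.00     0.85]
Cofactors of I−A, C_ij = (−1)^(i+j)·(minor ij) (rows/columns in the sector order above):
  C_11 = (0.75)(0.85) − (0.00)(0.00) = 0.6375
  C_12 = −[(-0.35)(0.85) − (0.00)(-0.10)] = 0.2975
  C_13 = (-0.35)(0.00) − (0.75)(-0.10) = 0.0750
  C_21 = −[(-0.30)(0.85) − (-0.15)(0.00)] = 0.2550
  C_22 = (0.85)(0.85) − (-0.15)(-0.10) = 0.7075
  C_23 = −[(0.85)(0.00) − (-0.30)(-0.10)] = 0.0300
  C_31 = (-0.30)(0.00) − (-0.15)(0.75) = 0.1125
  C_32 = −[(0.85)(0.00) − (-0.15)(-0.35)] = 0.0525
  C_33 = (0.85)(0.75) − (-0.30)(-0.35) = 0.5325
det(I−A) = Σ_j (I−A)_1j·C_1j = (0.85)(0.6375) + (-0.30)(0.2975) + (-0.15)(0.0750) = 0.441375
adj(I−A) = Cᵀ =
  [ 0.6375   0.2550   0.1125]
  [ 0.2975   0.7075   0.0525]
  [ 0.0750   0.0300   0.5325]
(I − A)⁻¹ = adj(I−A) / det(I−A) ≈
  [   1.4444     0.5777     0.2549]
  [   0.6740     1.6029     0.1189]
  [   0.1699     0.0680     1.2065]
x = (I − A)⁻¹ d = adj(I−A)·d / det(I−A), with det(I−A) = 0.441375:
  x_1 = (0.6375·120 + 0.2550·120 + 0.1125·40) / 0.441375 = 111.60 / 0.441375 ≈ 252.846
  x_2 = (0.2975·120 + 0.7075·120 + 0.0525·40) / 0.441375 = 122.70 / 0.441375 ≈ 277.995
  x_3 = (0.0750·120 + 0.0300·120 + 0.5325·40) / 0.441375 = 33.90 / 0.441375 ≈ 76.805

x_1 = 252.846, x_2 = 277.995, x_3 = 76.805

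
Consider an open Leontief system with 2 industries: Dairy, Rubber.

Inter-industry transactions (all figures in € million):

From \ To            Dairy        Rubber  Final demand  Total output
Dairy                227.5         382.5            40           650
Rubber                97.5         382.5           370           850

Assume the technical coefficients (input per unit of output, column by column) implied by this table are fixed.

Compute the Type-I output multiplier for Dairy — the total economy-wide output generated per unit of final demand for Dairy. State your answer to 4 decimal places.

m_1 = 2.4138

Technical coefficients a_ij = z_ij / X_j:
  a_11 = 227.5/650 = 0.35, a_21 = 97.5/650 = 0.15
  a_12 = 382.5/850 = 0.45, a_22 = 382.5/850 = 0.45
I − A =
  [   0.65    -0.45]
  [  -0.15     0.55]
det(I−A) = (0.65)(0.55) − (-0.45)(-0.15) = 0.2900
adj(I−A) = [[0.55, 0.45], [0.15, 0.65]]
(I − A)⁻¹ = adj(I−A) / det(I−A) ≈
  [   1.89655     1.55172]
  [   0.51724     2.24138]
The output multiplier for sector j is the column-j sum of the Leontief inverse (I − A)⁻¹ = adj(I−A) / det(I−A).
Column 1 of adj(I−A): (0.55, 0.15); det(I−A) = 0.2900.
m_1 = (0.55 + 0.15) / 0.2900 = 0.70 / 0.2900 ≈ 2.4138.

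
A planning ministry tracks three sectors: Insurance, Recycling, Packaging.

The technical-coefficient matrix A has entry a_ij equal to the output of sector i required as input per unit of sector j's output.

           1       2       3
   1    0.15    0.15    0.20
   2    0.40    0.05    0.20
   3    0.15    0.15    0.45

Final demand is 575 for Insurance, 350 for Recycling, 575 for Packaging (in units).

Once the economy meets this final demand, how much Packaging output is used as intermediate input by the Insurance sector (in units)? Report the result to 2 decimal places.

I − A =
  [   0.85    -0.15    -0.20]
  [  -0.40     0.95    -0.20]
  [  -0.15    -0.15     0.55]
Cofactors of I−A, C_ij = (−1)^(i+j)·(minor ij) (rows/columns in the sector order above):
  C_11 = (0.95)(0.55) − (-0.20)(-0.15) = 0.4925
  C_12 = −[(-0.40)(0.55) − (-0.20)(-0.15)] = 0.2500
  C_13 = (-0.40)(-0.15) − (0.95)(-0.15) = 0.2025
  C_21 = −[(-0.15)(0.55) − (-0.20)(-0.15)] = 0.1125
  C_22 = (0.85)(0.55) − (-0.20)(-0.15) = 0.4375
  C_23 = −[(0.85)(-0.15) − (-0.15)(-0.15)] = 0.1500
  C_31 = (-0.15)(-0.20) − (-0.20)(0.95) = 0.2200
  C_32 = −[(0.85)(-0.20) − (-0.20)(-0.40)] = 0.2500
  C_33 = (0.85)(0.95) − (-0.15)(-0.40) = 0.7475
det(I−A) = Σ_j (I−A)_1j·C_1j = (0.85)(0.4925) + (-0.15)(0.2500) + (-0.20)(0.2025) = 0.340625
adj(I−A) = Cᵀ =
  [ 0.4925   0.1125   0.2200]
  [ 0.2500   0.4375   0.2500]
  [ 0.2025   0.1500   0.7475]
(I − A)⁻¹ = adj(I−A) / det(I−A) ≈
  [   1.4459     0.3303     0.6459]
  [   0.7339     1.2844     0.7339]
  [   0.5945     0.4404     2.1945]
First solve x = (I − A)⁻¹ d = adj(I−A)·d / det(I−A); in particular x_1 = (0.4925·575 + 0.1125·350 + 0.2200·575) / 0.340625 = 449.0625 / 0.340625 ≈ 1318.3486.
Intermediate flow from 3 to 1: z_31 = a_31 · x_1 = 0.15 × 449.0625 / 0.340625 = 67.359375 / 0.340625 ≈ 197.75.

z_31 = 197.75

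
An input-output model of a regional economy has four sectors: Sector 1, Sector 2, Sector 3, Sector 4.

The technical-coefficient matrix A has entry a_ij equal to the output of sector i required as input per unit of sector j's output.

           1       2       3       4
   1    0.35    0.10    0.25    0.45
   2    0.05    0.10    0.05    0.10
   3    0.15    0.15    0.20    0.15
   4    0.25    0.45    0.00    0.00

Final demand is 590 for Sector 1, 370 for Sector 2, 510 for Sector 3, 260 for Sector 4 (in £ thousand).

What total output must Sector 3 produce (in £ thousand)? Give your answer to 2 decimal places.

I − A =
  [   0.65    -0.10    -0.25    -0.45]
  [  -0.05     0.90    -0.05    -0.10]
  [  -0.15    -0.15     0.80    -0.15]
  [  -0.25    -0.45     0.00     1.00]
Compute the cofactors C_ij = (−1)^(i+j)·(3×3 minor ij) of I−A; the adjugate is their transpose:
adj(I−A) = Cᵀ =
  [ 0.673125   0.296375   0.228875   0.366875]
  [ 0.069375   0.383125   0.045625   0.076375]
  [ 0.176625   0.173625   0.436875   0.162375]
  [ 0.199500   0.246500   0.077750   0.422750]
det(I−A) = Σ_j (I−A)_1j·C_1j = (0.65)(0.673125) + (-0.10)(0.069375) + (-0.25)(0.176625) + (-0.45)(0.199500) = 0.2966625
(I − A)⁻¹ = adj(I−A) / det(I−A) ≈
  [   2.2690     0.9990     0.7715     1.2367]
  [   0.2339     1.2915     0.1538     0.2574]
  [   0.5954     0.5853     1.4726     0.5473]
  [   0.6725     0.8309     0.2621     1.4250]
x = (I − A)⁻¹ d = adj(I−A)·d / det(I−A), with det(I−A) = 0.2966625:
  x_1 = (0.673125·590 + 0.296375·370 + 0.228875·510 + 0.366875·260) / 0.2966625 = 718.91625 / 0.2966625 ≈ 2423.35
  x_2 = (0.069375·590 + 0.383125·370 + 0.045625·510 + 0.076375·260) / 0.2966625 = 225.81375 / 0.2966625 ≈ 761.18
  x_3 = (0.176625·590 + 0.173625·370 + 0.436875·510 + 0.162375·260) / 0.2966625 = 433.47375 / 0.2966625 ≈ 1461.17
  x_4 = (0.199500·590 + 0.246500·370 + 0.077750·510 + 0.422750·260) / 0.2966625 = 358.4775 / 0.2966625 ≈ 1208.37

x_3 = 1461.17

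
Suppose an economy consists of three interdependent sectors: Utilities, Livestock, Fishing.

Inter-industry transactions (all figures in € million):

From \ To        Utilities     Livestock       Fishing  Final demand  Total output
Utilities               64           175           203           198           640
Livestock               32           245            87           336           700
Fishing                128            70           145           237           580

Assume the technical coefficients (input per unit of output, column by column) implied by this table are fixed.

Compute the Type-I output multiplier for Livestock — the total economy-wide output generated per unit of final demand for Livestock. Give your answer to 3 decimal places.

Technical coefficients a_ij = z_ij / X_j:
  a_11 = 64/640 = 0.10, a_21 = 32/640 = 0.05, a_31 = 128/640 = 0.20
  a_12 = 175/700 = 0.25, a_22 = 245/700 = 0.35, a_32 = 70/700 = 0.10
  a_13 = 203/580 = 0.35, a_23 = 87/580 = 0.15, a_33 = 145/580 = 0.25
I − A =
  [   0.90    -0.25    -0.35]
  [  -0.05     0.65    -0.15]
  [  -0.20    -0.10     0.75]
Cofactors of I−A, C_ij = (−1)^(i+j)·(minor ij) (rows/columns in the sector order above):
  C_11 = (0.65)(0.75) − (-0.15)(-0.10) = 0.4725
  C_12 = −[(-0.05)(0.75) − (-0.15)(-0.20)] = 0.0675
  C_13 = (-0.05)(-0.10) − (0.65)(-0.20) = 0.1350
  C_21 = −[(-0.25)(0.75) − (-0.35)(-0.10)] = 0.2225
  C_22 = (0.90)(0.75) − (-0.35)(-0.20) = 0.6050
  C_23 = −[(0.90)(-0.10) − (-0.25)(-0.20)] = 0.1400
  C_31 = (-0.25)(-0.15) − (-0.35)(0.65) = 0.2650
  C_32 = −[(0.90)(-0.15) − (-0.35)(-0.05)] = 0.1525
  C_33 = (0.90)(0.65) − (-0.25)(-0.05) = 0.5725
det(I−A) = Σ_j (I−A)_1j·C_1j = (0.90)(0.4725) + (-0.25)(0.0675) + (-0.35)(0.1350) = 0.361125
adj(I−A) = Cᵀ =
  [ 0.4725   0.2225   0.2650]
  [ 0.0675   0.6050   0.1525]
  [ 0.1350   0.1400   0.5725]
(I − A)⁻¹ = adj(I−A) / det(I−A) ≈
  [   1.3084     0.6161     0.7338]
  [   0.1869     1.6753     0.4223]
  [   0.3738     0.3877     1.5853]
The output multiplier for sector j is the column-j sum of the Leontief inverse (I − A)⁻¹ = adj(I−A) / det(I−A).
Column 2 of adj(I−A): (0.2225, 0.6050, 0.1400); det(I−A) = 0.361125.
m_2 = (0.2225 + 0.6050 + 0.1400) / 0.361125 = 0.9675 / 0.361125 ≈ 2.679.

m_2 = 2.679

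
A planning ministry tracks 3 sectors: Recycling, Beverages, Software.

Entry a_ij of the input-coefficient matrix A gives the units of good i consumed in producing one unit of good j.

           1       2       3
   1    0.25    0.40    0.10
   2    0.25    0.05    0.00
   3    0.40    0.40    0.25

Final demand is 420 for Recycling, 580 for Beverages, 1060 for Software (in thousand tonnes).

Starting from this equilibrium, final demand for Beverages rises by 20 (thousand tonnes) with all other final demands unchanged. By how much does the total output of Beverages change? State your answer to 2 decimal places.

I − A =
  [   0.75    -0.40    -0.10]
  [  -0.25     0.95     0.00]
  [  -0.40    -0.40     0.75]
Cofactors of I−A, C_ij = (−1)^(i+j)·(minor ij) (rows/columns in the sector order above):
  C_11 = (0.95)(0.75) − (0.00)(-0.40) = 0.7125
  C_12 = −[(-0.25)(0.75) − (0.00)(-0.40)] = 0.1875
  C_13 = (-0.25)(-0.40) − (0.95)(-0.40) = 0.4800
  C_21 = −[(-0.40)(0.75) − (-0.10)(-0.40)] = 0.3400
  C_22 = (0.75)(0.75) − (-0.10)(-0.40) = 0.5225
  C_23 = −[(0.75)(-0.40) − (-0.40)(-0.40)] = 0.4600
  C_31 = (-0.40)(0.00) − (-0.10)(0.95) = 0.0950
  C_32 = −[(0.75)(0.00) − (-0.10)(-0.25)] = 0.0250
  C_33 = (0.75)(0.95) − (-0.40)(-0.25) = 0.6125
det(I−A) = Σ_j (I−A)_1j·C_1j = (0.75)(0.7125) + (-0.40)(0.1875) + (-0.10)(0.4800) = 0.411375
adj(I−A) = Cᵀ =
  [ 0.7125   0.3400   0.0950]
  [ 0.1875   0.5225   0.0250]
  [ 0.4800   0.4600   0.6125]
(I − A)⁻¹ = adj(I−A) / det(I−A) ≈
  [   1.7320     0.8265     0.2309]
  [   0.4558     1.2701     0.0608]
  [   1.1668     1.1182     1.4889]
Δx = (I − A)⁻¹ Δd with Δd having +20 in the Beverages component and 0 elsewhere.
So Δx_2 = L_22 · (+20), where L_22 = adj(I−A)_22 / det(I−A) = 0.5225 / 0.411375.
Δx_2 = 0.5225 × (+20) / 0.411375 = 10.45 / 0.411375 ≈ 25.40.

Δx_2 = 25.40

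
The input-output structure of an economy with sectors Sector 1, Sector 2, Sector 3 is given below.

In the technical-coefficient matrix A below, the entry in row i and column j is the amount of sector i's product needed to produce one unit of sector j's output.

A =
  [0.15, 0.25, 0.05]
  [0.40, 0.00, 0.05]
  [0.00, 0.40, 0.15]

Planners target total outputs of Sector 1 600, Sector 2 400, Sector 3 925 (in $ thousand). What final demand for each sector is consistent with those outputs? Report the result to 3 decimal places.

d_1 = 363.750, d_2 = 113.750, d_3 = 626.250

I − A =
  [   0.85    -0.25    -0.05]
  [  -0.40     1.00    -0.05]
  [   0.00    -0.40     0.85]
d = (I − A) x:
  d_1 = (+0.85)·600 + (-0.25)·400 + (-0.05)·925 = 363.750
  d_2 = (-0.40)·600 + (+1.00)·400 + (-0.05)·925 = 113.750
  d_3 = (+0.00)·600 + (-0.40)·400 + (+0.85)·925 = 626.250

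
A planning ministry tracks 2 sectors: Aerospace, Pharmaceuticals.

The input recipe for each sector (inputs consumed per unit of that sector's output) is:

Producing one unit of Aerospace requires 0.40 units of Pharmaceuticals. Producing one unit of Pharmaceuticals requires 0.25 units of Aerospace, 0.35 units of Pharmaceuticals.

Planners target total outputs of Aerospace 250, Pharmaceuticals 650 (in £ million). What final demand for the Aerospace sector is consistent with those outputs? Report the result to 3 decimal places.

I − A =
  [   1.00    -0.25]
  [  -0.40     0.65]
d = (I − A) x:
  d_A = (+1.00)·250 + (-0.25)·650 = 87.500
  d_P = (-0.40)·250 + (+0.65)·650 = 322.500

d_A = 87.500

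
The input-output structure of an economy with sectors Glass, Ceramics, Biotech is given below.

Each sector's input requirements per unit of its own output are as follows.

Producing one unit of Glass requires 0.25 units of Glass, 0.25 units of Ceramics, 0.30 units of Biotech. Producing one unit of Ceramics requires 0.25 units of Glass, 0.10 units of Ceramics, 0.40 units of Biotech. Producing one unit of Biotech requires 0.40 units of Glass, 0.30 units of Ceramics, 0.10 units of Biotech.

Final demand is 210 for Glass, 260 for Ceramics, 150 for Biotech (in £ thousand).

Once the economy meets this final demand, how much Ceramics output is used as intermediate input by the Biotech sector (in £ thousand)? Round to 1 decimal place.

I − A =
  [   0.75    -0.25    -0.40]
  [  -0.25     0.90    -0.30]
  [  -0.30    -0.40     0.90]
Cofactors of I−A, C_ij = (−1)^(i+j)·(minor ij) (rows/columns in the sector order above):
  C_11 = (0.90)(0.90) − (-0.30)(-0.40) = 0.6900
  C_12 = −[(-0.25)(0.90) − (-0.30)(-0.30)] = 0.3150
  C_13 = (-0.25)(-0.40) − (0.90)(-0.30) = 0.3700
  C_21 = −[(-0.25)(0.90) − (-0.40)(-0.40)] = 0.3850
  C_22 = (0.75)(0.90) − (-0.40)(-0.30) = 0.5550
  C_23 = −[(0.75)(-0.40) − (-0.25)(-0.30)] = 0.3750
  C_31 = (-0.25)(-0.30) − (-0.40)(0.90) = 0.4350
  C_32 = −[(0.75)(-0.30) − (-0.40)(-0.25)] = 0.3250
  C_33 = (0.75)(0.90) − (-0.25)(-0.25) = 0.6125
det(I−A) = Σ_j (I−A)_1j·C_1j = (0.75)(0.6900) + (-0.25)(0.3150) + (-0.40)(0.3700) = 0.29075
adj(I−A) = Cᵀ =
  [ 0.6900   0.3850   0.4350]
  [ 0.3150   0.5550   0.3250]
  [ 0.3700   0.3750   0.6125]
(I − A)⁻¹ = adj(I−A) / det(I−A) ≈
  [   2.3732     1.3242     1.4961]
  [   1.0834     1.9089     1.1178]
  [   1.2726     1.2898     2.1066]
First solve x = (I − A)⁻¹ d = adj(I−A)·d / det(I−A); in particular x_B = (0.3700·210 + 0.3750·260 + 0.6125·150) / 0.29075 = 267.075 / 0.29075 ≈ 918.573.
Intermediate flow from C to B: z_CB = a_CB · x_B = 0.30 × 267.075 / 0.29075 = 80.1225 / 0.29075 ≈ 275.6.

z_CB = 275.6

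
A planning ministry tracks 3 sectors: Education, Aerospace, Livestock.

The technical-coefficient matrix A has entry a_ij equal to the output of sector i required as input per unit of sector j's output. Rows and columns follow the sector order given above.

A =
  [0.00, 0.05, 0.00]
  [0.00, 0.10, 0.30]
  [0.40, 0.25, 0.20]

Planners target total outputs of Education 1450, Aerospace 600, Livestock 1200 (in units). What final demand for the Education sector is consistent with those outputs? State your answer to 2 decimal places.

d_E = 1420.00

I − A =
  [   1.00    -0.05     0.00]
  [   0.00     0.90    -0.30]
  [  -0.40    -0.25     0.80]
d = (I − A) x:
  d_E = (+1.00)·1450 + (-0.05)·600 + (+0.00)·1200 = 1420.00
  d_A = (+0.00)·1450 + (+0.90)·600 + (-0.30)·1200 = 180.00
  d_L = (-0.40)·1450 + (-0.25)·600 + (+0.80)·1200 = 230.00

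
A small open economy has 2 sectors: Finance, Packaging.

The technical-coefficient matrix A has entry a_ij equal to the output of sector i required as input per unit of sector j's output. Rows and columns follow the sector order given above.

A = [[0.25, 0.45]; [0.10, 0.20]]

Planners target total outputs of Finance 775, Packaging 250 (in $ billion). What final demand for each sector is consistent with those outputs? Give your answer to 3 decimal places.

I − A =
  [   0.75    -0.45]
  [  -0.10     0.80]
d = (I − A) x:
  d_1 = (+0.75)·775 + (-0.45)·250 = 468.750
  d_2 = (-0.10)·775 + (+0.80)·250 = 122.500

d_1 = 468.750, d_2 = 122.500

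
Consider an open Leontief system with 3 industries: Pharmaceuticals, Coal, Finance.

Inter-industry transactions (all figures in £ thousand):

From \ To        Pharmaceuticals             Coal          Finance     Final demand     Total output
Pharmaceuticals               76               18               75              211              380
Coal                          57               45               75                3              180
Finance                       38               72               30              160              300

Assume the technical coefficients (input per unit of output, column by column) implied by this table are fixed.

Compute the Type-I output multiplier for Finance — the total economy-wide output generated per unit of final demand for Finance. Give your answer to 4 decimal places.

Technical coefficients a_ij = z_ij / X_j:
  a_11 = 76/380 = 0.20, a_21 = 57/380 = 0.15, a_31 = 38/380 = 0.10
  a_12 = 18/180 = 0.10, a_22 = 45/180 = 0.25, a_32 = 72/180 = 0.40
  a_13 = 75/300 = 0.25, a_23 = 75/300 = 0.25, a_33 = 30/300 = 0.10
I − A =
  [   0.80    -0.10    -0.25]
  [  -0.15     0.75    -0.25]
  [  -0.10    -0.40     0.90]
Cofactors of I−A, C_ij = (−1)^(i+j)·(minor ij) (rows/columns in the sector order above):
  C_11 = (0.75)(0.90) − (-0.25)(-0.40) = 0.5750
  C_12 = −[(-0.15)(0.90) − (-0.25)(-0.10)] = 0.1600
  C_13 = (-0.15)(-0.40) − (0.75)(-0.10) = 0.1350
  C_21 = −[(-0.10)(0.90) − (-0.25)(-0.40)] = 0.1900
  C_22 = (0.80)(0.90) − (-0.25)(-0.10) = 0.6950
  C_23 = −[(0.80)(-0.40) − (-0.10)(-0.10)] = 0.3300
  C_31 = (-0.10)(-0.25) − (-0.25)(0.75) = 0.2125
  C_32 = −[(0.80)(-0.25) − (-0.25)(-0.15)] = 0.2375
  C_33 = (0.80)(0.75) − (-0.10)(-0.15) = 0.5850
det(I−A) = Σ_j (I−A)_1j·C_1j = (0.80)(0.5750) + (-0.10)(0.1600) + (-0.25)(0.1350) = 0.41025
adj(I−A) = Cᵀ =
  [ 0.5750   0.1900   0.2125]
  [ 0.1600   0.6950   0.2375]
  [ 0.1350   0.3300   0.5850]
(I − A)⁻¹ = adj(I−A) / det(I−A) ≈
  [   1.40158     0.46313     0.51798]
  [   0.39001     1.69409     0.57892]
  [   0.32907     0.80439     1.42596]
The output multiplier for sector j is the column-j sum of the Leontief inverse (I − A)⁻¹ = adj(I−A) / det(I−A).
Column 3 of adj(I−A): (0.2125, 0.2375, 0.5850); det(I−A) = 0.41025.
m_3 = (0.2125 + 0.2375 + 0.5850) / 0.41025 = 1.035 / 0.41025 ≈ 2.5229.

m_3 = 2.5229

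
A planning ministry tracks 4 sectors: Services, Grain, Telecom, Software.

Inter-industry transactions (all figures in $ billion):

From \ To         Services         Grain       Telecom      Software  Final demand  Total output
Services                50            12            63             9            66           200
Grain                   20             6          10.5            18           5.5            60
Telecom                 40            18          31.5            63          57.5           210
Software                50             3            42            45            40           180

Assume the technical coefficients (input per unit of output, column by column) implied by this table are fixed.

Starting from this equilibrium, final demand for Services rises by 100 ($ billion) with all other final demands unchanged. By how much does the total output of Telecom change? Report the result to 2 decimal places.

Technical coefficients a_ij = z_ij / X_j:
  a_11 = 50/200 = 0.25, a_21 = 20/200 = 0.10, a_31 = 40/200 = 0.20, a_41 = 50/200 = 0.25
  a_12 = 12/60 = 0.20, a_22 = 6/60 = 0.10, a_32 = 18/60 = 0.30, a_42 = 3/60 = 0.05
  a_13 = 63/210 = 0.30, a_23 = 10.5/210 = 0.05, a_33 = 31.5/210 = 0.15, a_43 = 42/210 = 0.20
  a_14 = 9/180 = 0.05, a_24 = 18/180 = 0.10, a_34 = 63/180 = 0.35, a_44 = 45/180 = 0.25
I − A =
  [   0.75    -0.20    -0.30    -0.05]
  [  -0.10     0.90    -0.05    -0.10]
  [  -0.20    -0.30     0.85    -0.35]
  [  -0.25    -0.05    -0.20     0.75]
Compute the cofactors C_ij = (−1)^(i+j)·(3×3 minor ij) of I−A; the adjugate is their transpose:
adj(I−A) = Cᵀ =
  [ 0.488375   0.191375   0.221625   0.161500]
  [ 0.093875   0.341750   0.073500   0.086125]
  [ 0.244500   0.226125   0.471000   0.266250]
  [ 0.234250   0.146875   0.204375   0.480500]
det(I−A) = Σ_j (I−A)_1j·C_1j = (0.75)(0.488375) + (-0.20)(0.093875) + (-0.30)(0.244500) + (-0.05)(0.234250) = 0.26244375
(I − A)⁻¹ = adj(I−A) / det(I−A) ≈
  [   1.8609     0.7292     0.8445     0.6154]
  [   0.3577     1.3022     0.2801     0.3282]
  [   0.9316     0.8616     1.7947     1.0145]
  [   0.8926     0.5596     0.7787     1.8309]
Δx = (I − A)⁻¹ Δd with Δd having +100 in the Services component and 0 elsewhere.
So Δx_3 = L_31 · (+100), where L_31 = adj(I−A)_31 / det(I−A) = 0.244500 / 0.26244375.
Δx_3 = 0.244500 × (+100) / 0.26244375 = 24.45 / 0.26244375 ≈ 93.16.

Δx_3 = 93.16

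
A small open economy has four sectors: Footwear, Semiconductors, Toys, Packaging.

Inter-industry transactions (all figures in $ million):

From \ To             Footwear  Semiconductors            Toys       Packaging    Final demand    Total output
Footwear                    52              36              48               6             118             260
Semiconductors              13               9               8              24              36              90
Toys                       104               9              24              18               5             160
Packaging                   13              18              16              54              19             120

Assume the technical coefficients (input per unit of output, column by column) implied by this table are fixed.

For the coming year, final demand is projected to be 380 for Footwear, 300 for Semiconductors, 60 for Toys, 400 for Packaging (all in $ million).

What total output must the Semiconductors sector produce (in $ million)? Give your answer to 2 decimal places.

Technical coefficients a_ij = z_ij / X_j:
  a_FF = 52/260 = 0.20, a_SF = 13/260 = 0.05, a_TF = 104/260 = 0.40, a_PF = 13/260 = 0.05
  a_FS = 36/90 = 0.40, a_SS = 9/90 = 0.10, a_TS = 9/90 = 0.10, a_PS = 18/90 = 0.20
  a_FT = 48/160 = 0.30, a_ST = 8/160 = 0.05, a_TT = 24/160 = 0.15, a_PT = 16/160 = 0.10
  a_FP = 6/120 = 0.05, a_SP = 24/120 = 0.20, a_TP = 18/120 = 0.15, a_PP = 54/120 = 0.45
I − A =
  [   0.80    -0.40    -0.30    -0.05]
  [  -0.05     0.90    -0.05    -0.20]
  [  -0.40    -0.10     0.85    -0.15]
  [  -0.05    -0.20    -0.10     0.55]
Compute the cofactors C_ij = (−1)^(i+j)·(3×3 minor ij) of I−A; the adjugate is their transpose:
adj(I−A) = Cᵀ =
  [ 0.367000   0.215500   0.160500   0.155500]
  [ 0.050500   0.289625   0.049375   0.123375]
  [ 0.194000   0.162750   0.346250   0.171250]
  [ 0.087000   0.154500   0.095500   0.473500]
det(I−A) = Σ_j (I−A)_1j·C_1j = (0.80)(0.367000) + (-0.40)(0.050500) + (-0.30)(0.194000) + (-0.05)(0.087000) = 0.21085
(I − A)⁻¹ = adj(I−A) / det(I−A) ≈
  [   1.7406     1.0221     0.7612     0.7375]
  [   0.2395     1.3736     0.2342     0.5851]
  [   0.9201     0.7719     1.6422     0.8122]
  [   0.4126     0.7327     0.4529     2.2457]
x = (I − A)⁻¹ d = adj(I−A)·d / det(I−A), with det(I−A) = 0.21085:
  x_F = (0.367000·380 + 0.215500·300 + 0.160500·60 + 0.155500·400) / 0.21085 = 275.94 / 0.21085 ≈ 1308.70
  x_S = (0.050500·380 + 0.289625·300 + 0.049375·60 + 0.123375·400) / 0.21085 = 158.39 / 0.21085 ≈ 751.20
  x_T = (0.194000·380 + 0.162750·300 + 0.346250·60 + 0.171250·400) / 0.21085 = 211.82 / 0.21085 ≈ 1004.60
  x_P = (0.087000·380 + 0.154500·300 + 0.095500·60 + 0.473500·400) / 0.21085 = 274.54 / 0.21085 ≈ 1302.06

x_S = 751.20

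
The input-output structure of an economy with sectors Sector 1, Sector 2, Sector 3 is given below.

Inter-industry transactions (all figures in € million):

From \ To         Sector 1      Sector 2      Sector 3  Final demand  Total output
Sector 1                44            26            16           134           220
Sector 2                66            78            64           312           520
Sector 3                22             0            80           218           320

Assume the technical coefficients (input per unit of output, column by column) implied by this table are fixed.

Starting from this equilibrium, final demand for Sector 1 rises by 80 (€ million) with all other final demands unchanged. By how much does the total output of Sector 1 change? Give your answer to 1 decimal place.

Δx_1 = 103.3

Technical coefficients a_ij = z_ij / X_j:
  a_11 = 44/220 = 0.20, a_21 = 66/220 = 0.30, a_31 = 22/220 = 0.10
  a_12 = 26/520 = 0.05, a_22 = 78/520 = 0.15, a_32 = 0/520 = 0.00
  a_13 = 16/320 = 0.05, a_23 = 64/320 = 0.20, a_33 = 80/320 = 0.25
I − A =
  [   0.80    -0.05    -0.05]
  [  -0.30     0.85    -0.20]
  [  -0.10     0.00     0.75]
Cofactors of I−A, C_ij = (−1)^(i+j)·(minor ij) (rows/columns in the sector order above):
  C_11 = (0.85)(0.75) − (-0.20)(0.00) = 0.6375
  C_12 = −[(-0.30)(0.75) − (-0.20)(-0.10)] = 0.2450
  C_13 = (-0.30)(0.00) − (0.85)(-0.10) = 0.0850
  C_21 = −[(-0.05)(0.75) − (-0.05)(0.00)] = 0.0375
  C_22 = (0.80)(0.75) − (-0.05)(-0.10) = 0.5950
  C_23 = −[(0.80)(0.00) − (-0.05)(-0.10)] = 0.0050
  C_31 = (-0.05)(-0.20) − (-0.05)(0.85) = 0.0525
  C_32 = −[(0.80)(-0.20) − (-0.05)(-0.30)] = 0.1750
  C_33 = (0.80)(0.85) − (-0.05)(-0.30) = 0.6650
det(I−A) = Σ_j (I−A)_1j·C_1j = (0.80)(0.6375) + (-0.05)(0.2450) + (-0.05)(0.0850) = 0.4935
adj(I−A) = Cᵀ =
  [ 0.6375   0.0375   0.0525]
  [ 0.2450   0.5950   0.1750]
  [ 0.0850   0.0050   0.6650]
(I − A)⁻¹ = adj(I−A) / det(I−A) ≈
  [   1.2918     0.0760     0.1064]
  [   0.4965     1.2057     0.3546]
  [   0.1722     0.0101     1.3475]
Δx = (I − A)⁻¹ Δd with Δd having +80 in the Sector 1 component and 0 elsewhere.
So Δx_1 = L_11 · (+80), where L_11 = adj(I−A)_11 / det(I−A) = 0.6375 / 0.4935.
Δx_1 = 0.6375 × (+80) / 0.4935 = 51.00 / 0.4935 ≈ 103.3.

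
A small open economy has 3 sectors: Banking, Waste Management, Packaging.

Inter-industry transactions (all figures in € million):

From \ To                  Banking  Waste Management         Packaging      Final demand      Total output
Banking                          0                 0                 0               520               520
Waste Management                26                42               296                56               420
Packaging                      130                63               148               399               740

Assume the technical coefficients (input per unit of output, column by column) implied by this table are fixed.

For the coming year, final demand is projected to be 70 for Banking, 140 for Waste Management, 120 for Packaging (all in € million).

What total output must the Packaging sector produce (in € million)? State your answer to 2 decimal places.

Technical coefficients a_ij = z_ij / X_j:
  a_11 = 0/520 = 0.00, a_21 = 26/520 = 0.05, a_31 = 130/520 = 0.25
  a_12 = 0/420 = 0.00, a_22 = 42/420 = 0.10, a_32 = 63/420 = 0.15
  a_13 = 0/740 = 0.00, a_23 = 296/740 = 0.40, a_33 = 148/740 = 0.20
I − A =
  [   1.00     0.00     0.00]
  [  -0.05     0.90    -0.40]
  [  -0.25    -0.15     0.80]
Cofactors of I−A, C_ij = (−1)^(i+j)·(minor ij) (rows/columns in the sector order above):
  C_11 = (0.90)(0.80) − (-0.40)(-0.15) = 0.6600
  C_12 = −[(-0.05)(0.80) − (-0.40)(-0.25)] = 0.1400
  C_13 = (-0.05)(-0.15) − (0.90)(-0.25) = 0.2325
  C_21 = −[(0.00)(0.80) − (0.00)(-0.15)] = 0.0000
  C_22 = (1.00)(0.80) − (0.00)(-0.25) = 0.8000
  C_23 = −[(1.00)(-0.15) − (0.00)(-0.25)] = 0.1500
  C_31 = (0.00)(-0.40) − (0.00)(0.90) = 0.0000
  C_32 = −[(1.00)(-0.40) − (0.00)(-0.05)] = 0.4000
  C_33 = (1.00)(0.90) − (0.00)(-0.05) = 0.9000
det(I−A) = Σ_j (I−A)_1j·C_1j = (1.00)(0.6600) + (0.00)(0.1400) + (0.00)(0.2325) = 0.6600
adj(I−A) = Cᵀ =
  [ 0.6600   0.0000   0.0000]
  [ 0.1400   0.8000   0.4000]
  [ 0.2325   0.1500   0.9000]
(I − A)⁻¹ = adj(I−A) / det(I−A) ≈
  [   1.0000     0.0000     0.0000]
  [   0.2121     1.2121     0.6061]
  [   0.3523     0.2273     1.3636]
x = (I − A)⁻¹ d = adj(I−A)·d / det(I−A), with det(I−A) = 0.6600:
  x_1 = (0.6600·70 + 0.0000·140 + 0.0000·120) / 0.6600 = 46.20 / 0.6600 = 70.00
  x_2 = (0.1400·70 + 0.8000·140 + 0.4000·120) / 0.6600 = 169.80 / 0.6600 ≈ 257.27
  x_3 = (0.2325·70 + 0.1500·140 + 0.9000·120) / 0.6600 = 145.275 / 0.6600 ≈ 220.11

x_3 = 220.11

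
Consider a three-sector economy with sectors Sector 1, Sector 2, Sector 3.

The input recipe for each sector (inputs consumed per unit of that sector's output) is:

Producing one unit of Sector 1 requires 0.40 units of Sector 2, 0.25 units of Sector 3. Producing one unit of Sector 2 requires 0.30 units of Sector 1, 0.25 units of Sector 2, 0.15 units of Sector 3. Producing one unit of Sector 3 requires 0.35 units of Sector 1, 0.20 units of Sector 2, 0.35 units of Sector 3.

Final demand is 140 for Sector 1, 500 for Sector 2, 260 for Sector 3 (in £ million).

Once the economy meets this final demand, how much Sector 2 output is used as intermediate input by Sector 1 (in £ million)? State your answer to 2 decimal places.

I − A =
  [   1.00    -0.30    -0.35]
  [  -0.40     0.75    -0.20]
  [  -0.25    -0.15     0.65]
Cofactors of I−A, C_ij = (−1)^(i+j)·(minor ij) (rows/columns in the sector order above):
  C_11 = (0.75)(0.65) − (-0.20)(-0.15) = 0.4575
  C_12 = −[(-0.40)(0.65) − (-0.20)(-0.25)] = 0.3100
  C_13 = (-0.40)(-0.15) − (0.75)(-0.25) = 0.2475
  C_21 = −[(-0.30)(0.65) − (-0.35)(-0.15)] = 0.2475
  C_22 = (1.00)(0.65) − (-0.35)(-0.25) = 0.5625
  C_23 = −[(1.00)(-0.15) − (-0.30)(-0.25)] = 0.2250
  C_31 = (-0.30)(-0.20) − (-0.35)(0.75) = 0.3225
  C_32 = −[(1.00)(-0.20) − (-0.35)(-0.40)] = 0.3400
  C_33 = (1.00)(0.75) − (-0.30)(-0.40) = 0.6300
det(I−A) = Σ_j (I−A)_1j·C_1j = (1.00)(0.4575) + (-0.30)(0.3100) + (-0.35)(0.2475) = 0.277875
adj(I−A) = Cᵀ =
  [ 0.4575   0.2475   0.3225]
  [ 0.3100   0.5625   0.3400]
  [ 0.2475   0.2250   0.6300]
(I − A)⁻¹ = adj(I−A) / det(I−A) ≈
  [   1.6464     0.8907     1.1606]
  [   1.1156     2.0243     1.2236]
  [   0.8907     0.8097     2.2672]
First solve x = (I − A)⁻¹ d = adj(I−A)·d / det(I−A); in particular x_1 = (0.4575·140 + 0.2475·500 + 0.3225·260) / 0.277875 = 271.65 / 0.277875 ≈ 977.5978.
Intermediate flow from 2 to 1: z_21 = a_21 · x_1 = 0.40 × 271.65 / 0.277875 = 108.66 / 0.277875 ≈ 391.04.

z_21 = 391.04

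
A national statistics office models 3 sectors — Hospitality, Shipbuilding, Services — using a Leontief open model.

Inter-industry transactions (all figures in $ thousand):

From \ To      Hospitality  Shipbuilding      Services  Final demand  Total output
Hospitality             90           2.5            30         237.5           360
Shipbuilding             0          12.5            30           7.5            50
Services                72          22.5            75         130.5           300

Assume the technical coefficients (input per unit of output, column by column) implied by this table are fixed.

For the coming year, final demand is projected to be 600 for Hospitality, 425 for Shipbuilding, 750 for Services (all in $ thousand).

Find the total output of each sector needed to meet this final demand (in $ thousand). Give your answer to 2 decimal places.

x_1 = 1089.86, x_2 = 802.99, x_3 = 1772.42

Technical coefficients a_ij = z_ij / X_j:
  a_11 = 90/360 = 0.25, a_21 = 0/360 = 0.00, a_31 = 72/360 = 0.20
  a_12 = 2.5/50 = 0.05, a_22 = 12.5/50 = 0.25, a_32 = 22.5/50 = 0.45
  a_13 = 30/300 = 0.10, a_23 = 30/300 = 0.10, a_33 = 75/300 = 0.25
I − A =
  [   0.75    -0.05    -0.10]
  [   0.00     0.75    -0.10]
  [  -0.20    -0.45     0.75]
Cofactors of I−A, C_ij = (−1)^(i+j)·(minor ij) (rows/columns in the sector order above):
  C_11 = (0.75)(0.75) − (-0.10)(-0.45) = 0.5175
  C_12 = −[(0.00)(0.75) − (-0.10)(-0.20)] = 0.0200
  C_13 = (0.00)(-0.45) − (0.75)(-0.20) = 0.1500
  C_21 = −[(-0.05)(0.75) − (-0.10)(-0.45)] = 0.0825
  C_22 = (0.75)(0.75) − (-0.10)(-0.20) = 0.5425
  C_23 = −[(0.75)(-0.45) − (-0.05)(-0.20)] = 0.3475
  C_31 = (-0.05)(-0.10) − (-0.10)(0.75) = 0.0800
  C_32 = −[(0.75)(-0.10) − (-0.10)(0.00)] = 0.0750
  C_33 = (0.75)(0.75) − (-0.05)(0.00) = 0.5625
det(I−A) = Σ_j (I−A)_1j·C_1j = (0.75)(0.5175) + (-0.05)(0.0200) + (-0.10)(0.1500) = 0.372125
adj(I−A) = Cᵀ =
  [ 0.5175   0.0825   0.0800]
  [ 0.0200   0.5425   0.0750]
  [ 0.1500   0.3475   0.5625]
(I − A)⁻¹ = adj(I−A) / det(I−A) ≈
  [   1.3907     0.2217     0.2150]
  [   0.0537     1.4578     0.2015]
  [   0.4031     0.9338     1.5116]
x = (I − A)⁻¹ d = adj(I−A)·d / det(I−A), with det(I−A) = 0.372125:
  x_1 = (0.5175·600 + 0.0825·425 + 0.0800·750) / 0.372125 = 405.5625 / 0.372125 ≈ 1089.86
  x_2 = (0.0200·600 + 0.5425·425 + 0.0750·750) / 0.372125 = 298.8125 / 0.372125 ≈ 802.99
  x_3 = (0.1500·600 + 0.3475·425 + 0.5625·750) / 0.372125 = 659.5625 / 0.372125 ≈ 1772.42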